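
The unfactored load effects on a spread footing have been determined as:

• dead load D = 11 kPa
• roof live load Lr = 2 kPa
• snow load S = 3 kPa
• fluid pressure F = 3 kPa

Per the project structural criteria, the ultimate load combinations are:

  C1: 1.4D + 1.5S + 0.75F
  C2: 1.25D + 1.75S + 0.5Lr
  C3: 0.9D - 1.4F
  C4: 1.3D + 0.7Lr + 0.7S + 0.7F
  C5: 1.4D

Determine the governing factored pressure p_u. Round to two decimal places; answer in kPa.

22.15 kPa

C1: 1.4(11) + 1.5(3) + 0.75(3) = 15.40 + 4.50 + 2.25 = 22.15
C2: 1.25(11) + 1.75(3) + 0.5(2) = 13.75 + 5.25 + 1.00 = 20.00
C3: 0.9(11) - 1.4(3) = 9.90 - 4.20 = 5.70
C4: 1.3(11) + 0.7(2) + 0.7(3) + 0.7(3) = 14.30 + 1.40 + 2.10 + 2.10 = 19.90
C5: 1.4(11) = 15.40
The controlling combination is 1, giving 22.15 kPa.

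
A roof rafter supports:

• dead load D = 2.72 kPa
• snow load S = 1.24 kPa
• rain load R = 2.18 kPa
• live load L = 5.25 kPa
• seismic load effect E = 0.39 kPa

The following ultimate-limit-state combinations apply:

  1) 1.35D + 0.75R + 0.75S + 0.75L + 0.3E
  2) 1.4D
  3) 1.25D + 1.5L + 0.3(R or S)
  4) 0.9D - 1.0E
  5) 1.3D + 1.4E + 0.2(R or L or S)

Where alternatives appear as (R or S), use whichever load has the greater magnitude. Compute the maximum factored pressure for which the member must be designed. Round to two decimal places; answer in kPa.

(R or S) → R = 2.18 kPa; (R or L or S) → L = 5.25 kPa.
1) 1.35(2.72) + 0.75(2.18) + 0.75(1.24) + 0.75(5.25) + 0.3(0.39) = 10.29
2) 1.4(2.72) = 3.81
3) 1.25(2.72) + 1.5(5.25) + 0.3(2.18) = 3.40 + 7.88 + 0.65 = 11.93
4) 0.9(2.72) - 1.0(0.39) = 2.45 - 0.39 = 2.06
5) 1.3(2.72) + 1.4(0.39) + 0.2(5.25) = 5.13
The controlling combination is 3, giving 11.93 kPa.

11.93 kPa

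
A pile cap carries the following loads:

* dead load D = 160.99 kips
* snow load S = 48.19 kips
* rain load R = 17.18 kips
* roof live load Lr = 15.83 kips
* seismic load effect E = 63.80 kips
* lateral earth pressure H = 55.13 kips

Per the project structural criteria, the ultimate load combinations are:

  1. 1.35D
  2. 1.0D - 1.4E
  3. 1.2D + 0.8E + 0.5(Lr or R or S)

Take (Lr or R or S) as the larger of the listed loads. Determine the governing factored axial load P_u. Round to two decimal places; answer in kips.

(Lr or R or S) → S = 48.19 kips.
1. 1.35(160.99) = 217.34
2. 1.0(160.99) - 1.4(63.80) = 71.67
3. 1.2(160.99) + 0.8(63.80) + 0.5(48.19) = 268.32
Maximum is from combination 3.

268.32 kips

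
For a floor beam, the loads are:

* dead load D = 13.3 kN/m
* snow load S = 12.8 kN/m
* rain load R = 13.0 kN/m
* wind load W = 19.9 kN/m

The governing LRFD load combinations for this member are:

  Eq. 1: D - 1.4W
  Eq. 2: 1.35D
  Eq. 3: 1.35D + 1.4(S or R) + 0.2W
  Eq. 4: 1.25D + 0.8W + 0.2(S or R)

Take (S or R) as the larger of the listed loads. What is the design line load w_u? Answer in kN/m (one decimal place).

40.1 kN/m

(S or R) → R = 13.0 kN/m.
Eq. 1: 1.0(13.3) - 1.4(19.9) = 13.3 - 27.9 = -14.6
Eq. 2: 1.35(13.3) = 18.0
Eq. 3: 1.35(13.3) + 1.4(13.0) + 0.2(19.9) = 40.1
Eq. 4: 1.25(13.3) + 0.8(19.9) + 0.2(13.0) = 16.6 + 15.9 + 2.6 = 35.1
The controlling combination is 3, giving 40.1 kN/m.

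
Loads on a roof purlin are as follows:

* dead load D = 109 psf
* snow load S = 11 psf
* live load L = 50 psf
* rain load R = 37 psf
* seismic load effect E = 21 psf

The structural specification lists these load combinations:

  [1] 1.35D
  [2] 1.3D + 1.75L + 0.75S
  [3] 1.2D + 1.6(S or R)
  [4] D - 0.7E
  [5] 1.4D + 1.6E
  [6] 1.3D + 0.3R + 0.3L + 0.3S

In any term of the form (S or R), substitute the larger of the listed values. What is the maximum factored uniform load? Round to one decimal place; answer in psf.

237.5 psf

(S or R) → R = 37 psf.
[1] 1.35(109) = 147.2
[2] 1.3(109) + 1.75(50) + 0.75(11) = 141.7 + 87.5 + 8.3 = 237.5
[3] 1.2(109) + 1.6(37) = 130.8 + 59.2 = 190.0
[4] 1.0(109) - 0.7(21) = 109.0 - 14.7 = 94.3
[5] 1.4(109) + 1.6(21) = 152.6 + 33.6 = 186.2
[6] 1.3(109) + 0.3(37) + 0.3(50) + 0.3(11) = 141.7 + 11.1 + 15.0 + 3.3 = 171.1
Combination 2 governs: q_u = 237.5 psf.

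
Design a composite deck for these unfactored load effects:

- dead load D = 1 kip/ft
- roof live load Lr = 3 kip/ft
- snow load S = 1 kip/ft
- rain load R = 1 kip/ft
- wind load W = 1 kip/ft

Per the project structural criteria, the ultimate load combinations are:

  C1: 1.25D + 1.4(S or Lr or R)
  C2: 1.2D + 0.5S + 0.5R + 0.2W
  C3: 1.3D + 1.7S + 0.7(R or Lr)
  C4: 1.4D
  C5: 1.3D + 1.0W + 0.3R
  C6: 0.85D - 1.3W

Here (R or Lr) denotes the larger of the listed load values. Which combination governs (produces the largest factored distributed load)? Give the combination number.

(S or Lr or R) → Lr = 3 kip/ft; (R or Lr) → Lr = 3 kip/ft.
C1: 1.25(1) + 1.4(3) = 1.3 + 4.2 = 5.5
C2: 1.2(1) + 0.5(1) + 0.5(1) + 0.2(1) = 1.2 + 0.5 + 0.5 + 0.2 = 2.4
C3: 1.3(1) + 1.7(1) + 0.7(3) = 1.3 + 1.7 + 2.1 = 5.1
C4: 1.4(1) = 1.4
C5: 1.3(1) + 1.0(1) + 0.3(1) = 1.3 + 1.0 + 0.3 = 2.6
C6: 0.85(1) - 1.3(1) = -0.5
The largest value is 5.5 kip/ft from combination 1.

Combination 1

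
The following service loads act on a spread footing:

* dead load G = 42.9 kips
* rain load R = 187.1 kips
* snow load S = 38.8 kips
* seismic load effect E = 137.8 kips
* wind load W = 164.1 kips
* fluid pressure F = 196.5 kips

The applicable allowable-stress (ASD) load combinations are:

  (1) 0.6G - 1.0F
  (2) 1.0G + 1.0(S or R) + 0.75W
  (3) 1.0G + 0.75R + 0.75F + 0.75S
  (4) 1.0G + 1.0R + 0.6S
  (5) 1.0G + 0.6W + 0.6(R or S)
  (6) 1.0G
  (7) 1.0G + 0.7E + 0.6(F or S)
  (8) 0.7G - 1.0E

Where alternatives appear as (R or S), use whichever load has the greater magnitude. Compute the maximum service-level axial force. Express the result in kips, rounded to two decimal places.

(S or R) → R = 187.1 kips; (R or S) → R = 187.1 kips; (F or S) → F = 196.5 kips.
(1) 0.6(42.9) - 1.0(196.5) = -170.76
(2) 1.0(42.9) + 1.0(187.1) + 0.75(164.1) = 353.08
(3) 1.0(42.9) + 0.75(187.1) + 0.75(196.5) + 0.75(38.8) = 359.70
(4) 1.0(42.9) + 1.0(187.1) + 0.6(38.8) = 253.28
(5) 1.0(42.9) + 0.6(164.1) + 0.6(187.1) = 253.62
(6) 1.0(42.9) = 42.90
(7) 1.0(42.9) + 0.7(137.8) + 0.6(196.5) = 257.26
(8) 0.7(42.9) - 1.0(137.8) = -107.77
The controlling combination is 3, giving 359.70 kips.

359.70 kips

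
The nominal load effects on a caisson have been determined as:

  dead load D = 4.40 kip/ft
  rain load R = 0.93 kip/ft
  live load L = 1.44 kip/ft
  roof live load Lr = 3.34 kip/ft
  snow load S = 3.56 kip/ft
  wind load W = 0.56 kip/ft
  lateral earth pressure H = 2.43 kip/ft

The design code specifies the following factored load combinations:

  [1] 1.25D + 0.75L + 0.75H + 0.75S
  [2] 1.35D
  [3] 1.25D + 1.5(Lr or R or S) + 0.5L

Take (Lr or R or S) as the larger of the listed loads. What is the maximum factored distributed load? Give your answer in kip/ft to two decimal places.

11.56 kip/ft

(Lr or R or S) → S = 3.56 kip/ft.
[1] 1.25(4.40) + 0.75(1.44) + 0.75(2.43) + 0.75(3.56) = 5.50 + 1.08 + 1.82 + 2.67 = 11.07
[2] 1.35(4.40) = 5.94
[3] 1.25(4.40) + 1.5(3.56) + 0.5(1.44) = 5.50 + 5.34 + 0.72 = 11.56
Combination 3 governs: w_u = 11.56 kip/ft.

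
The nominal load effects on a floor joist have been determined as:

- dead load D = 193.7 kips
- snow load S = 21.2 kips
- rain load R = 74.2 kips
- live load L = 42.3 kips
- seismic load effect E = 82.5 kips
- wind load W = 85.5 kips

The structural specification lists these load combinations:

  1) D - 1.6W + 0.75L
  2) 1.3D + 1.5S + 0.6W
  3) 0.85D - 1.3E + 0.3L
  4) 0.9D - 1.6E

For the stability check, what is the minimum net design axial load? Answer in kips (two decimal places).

42.33 kips

1) 1.0(193.7) - 1.6(85.5) + 0.75(42.3) = 88.63
2) 1.3(193.7) + 1.5(21.2) + 0.6(85.5) = 334.91
3) 0.85(193.7) - 1.3(82.5) + 0.3(42.3) = 70.09
4) 0.9(193.7) - 1.6(82.5) = 42.33
Combination 4 gives the minimum: 42.33 kips.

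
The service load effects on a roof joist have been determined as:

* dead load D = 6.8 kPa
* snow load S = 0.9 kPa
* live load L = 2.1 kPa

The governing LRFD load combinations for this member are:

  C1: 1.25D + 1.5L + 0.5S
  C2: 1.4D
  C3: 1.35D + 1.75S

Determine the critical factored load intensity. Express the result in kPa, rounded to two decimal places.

C1: 1.25(6.8) + 1.5(2.1) + 0.5(0.9) = 8.50 + 3.15 + 0.45 = 12.10
C2: 1.4(6.8) = 9.52
C3: 1.35(6.8) + 1.75(0.9) = 9.18 + 1.58 = 10.76
Combination 1 governs: q_u = 12.10 kPa.

12.10 kPa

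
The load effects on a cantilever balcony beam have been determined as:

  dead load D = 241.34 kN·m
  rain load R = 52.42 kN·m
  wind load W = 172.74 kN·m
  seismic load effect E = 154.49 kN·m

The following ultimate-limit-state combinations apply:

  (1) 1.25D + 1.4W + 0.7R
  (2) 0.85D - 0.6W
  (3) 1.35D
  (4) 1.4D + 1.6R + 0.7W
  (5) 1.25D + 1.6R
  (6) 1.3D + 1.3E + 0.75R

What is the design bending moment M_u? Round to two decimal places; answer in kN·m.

(1) 1.25(241.34) + 1.4(172.74) + 0.7(52.42) = 580.21
(2) 0.85(241.34) - 0.6(172.74) = 101.50
(3) 1.35(241.34) = 325.81
(4) 1.4(241.34) + 1.6(52.42) + 0.7(172.74) = 542.67
(5) 1.25(241.34) + 1.6(52.42) = 385.55
(6) 1.3(241.34) + 1.3(154.49) + 0.75(52.42) = 553.89
Combination 1 governs: M_u = 580.21 kN·m.

580.21 kN·m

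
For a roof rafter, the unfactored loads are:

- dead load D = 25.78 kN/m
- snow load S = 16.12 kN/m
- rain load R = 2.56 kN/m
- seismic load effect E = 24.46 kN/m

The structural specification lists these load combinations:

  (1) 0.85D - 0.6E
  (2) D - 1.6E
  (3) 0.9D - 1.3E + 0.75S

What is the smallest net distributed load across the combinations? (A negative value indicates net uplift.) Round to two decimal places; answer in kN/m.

-13.36 kN/m

(1) 0.85(25.78) - 0.6(24.46) = 7.24
(2) 1.0(25.78) - 1.6(24.46) = 25.78 - 39.14 = -13.36
(3) 0.9(25.78) - 1.3(24.46) + 0.75(16.12) = 23.20 - 31.80 + 12.09 = 3.49
Combination 2 gives the minimum: -13.36 kN/m.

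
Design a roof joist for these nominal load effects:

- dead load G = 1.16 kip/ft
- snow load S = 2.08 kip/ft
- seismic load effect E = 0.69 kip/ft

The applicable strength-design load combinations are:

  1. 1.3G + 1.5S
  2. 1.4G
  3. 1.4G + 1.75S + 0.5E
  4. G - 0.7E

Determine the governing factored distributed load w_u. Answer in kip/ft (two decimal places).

5.61 kip/ft

1. 1.3(1.16) + 1.5(2.08) = 1.51 + 3.12 = 4.63
2. 1.4(1.16) = 1.62
3. 1.4(1.16) + 1.75(2.08) + 0.5(0.69) = 1.62 + 3.64 + 0.35 = 5.61
4. 1.0(1.16) - 0.7(0.69) = 1.16 - 0.48 = 0.68
The controlling combination is 3, giving 5.61 kip/ft.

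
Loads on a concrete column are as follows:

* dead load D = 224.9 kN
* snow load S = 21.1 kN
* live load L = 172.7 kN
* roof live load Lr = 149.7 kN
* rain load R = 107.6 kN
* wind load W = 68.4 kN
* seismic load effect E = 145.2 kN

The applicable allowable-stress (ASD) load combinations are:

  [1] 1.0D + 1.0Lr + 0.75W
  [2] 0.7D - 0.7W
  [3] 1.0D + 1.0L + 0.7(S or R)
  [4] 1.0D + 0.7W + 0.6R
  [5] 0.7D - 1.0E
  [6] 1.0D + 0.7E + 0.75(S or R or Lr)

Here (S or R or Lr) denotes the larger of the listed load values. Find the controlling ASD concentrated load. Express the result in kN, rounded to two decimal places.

(S or R) → R = 107.6 kN; (S or R or Lr) → Lr = 149.7 kN.
[1] 1.0(224.9) + 1.0(149.7) + 0.75(68.4) = 224.90 + 149.70 + 51.30 = 425.90
[2] 0.7(224.9) - 0.7(68.4) = 157.43 - 47.88 = 109.55
[3] 1.0(224.9) + 1.0(172.7) + 0.7(107.6) = 224.90 + 172.70 + 75.32 = 472.92
[4] 1.0(224.9) + 0.7(68.4) + 0.6(107.6) = 224.90 + 47.88 + 64.56 = 337.34
[5] 0.7(224.9) - 1.0(145.2) = 157.43 - 145.20 = 12.23
[6] 1.0(224.9) + 0.7(145.2) + 0.75(149.7) = 224.90 + 101.64 + 112.28 = 438.82
Combination 3 governs: P = 472.92 kN.

472.92 kN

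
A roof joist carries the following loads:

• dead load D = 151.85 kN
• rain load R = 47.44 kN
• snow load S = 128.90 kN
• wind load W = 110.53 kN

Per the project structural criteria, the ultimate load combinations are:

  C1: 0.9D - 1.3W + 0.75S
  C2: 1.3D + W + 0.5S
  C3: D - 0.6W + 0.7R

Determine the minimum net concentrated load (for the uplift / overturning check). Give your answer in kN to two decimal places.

C1: 0.9(151.85) - 1.3(110.53) + 0.75(128.90) = 89.65
C2: 1.3(151.85) + 1.0(110.53) + 0.5(128.90) = 372.39
C3: 1.0(151.85) - 0.6(110.53) + 0.7(47.44) = 118.74
Combination 1 gives the minimum: 89.65 kN.

89.65 kN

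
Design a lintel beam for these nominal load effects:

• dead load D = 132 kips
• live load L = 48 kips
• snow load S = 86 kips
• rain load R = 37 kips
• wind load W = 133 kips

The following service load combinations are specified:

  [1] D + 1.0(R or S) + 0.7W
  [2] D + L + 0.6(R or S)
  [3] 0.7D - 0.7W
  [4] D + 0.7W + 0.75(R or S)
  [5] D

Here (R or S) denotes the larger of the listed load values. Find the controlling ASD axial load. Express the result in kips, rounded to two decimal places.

311.10 kips

(R or S) → S = 86 kips.
[1] 1.0(132) + 1.0(86) + 0.7(133) = 132.00 + 86.00 + 93.10 = 311.10
[2] 1.0(132) + 1.0(48) + 0.6(86) = 132.00 + 48.00 + 51.60 = 231.60
[3] 0.7(132) - 0.7(133) = 92.40 - 93.10 = -0.70
[4] 1.0(132) + 0.7(133) + 0.75(86) = 132.00 + 93.10 + 64.50 = 289.60
[5] 1.0(132) = 132.00
Maximum is from combination 1.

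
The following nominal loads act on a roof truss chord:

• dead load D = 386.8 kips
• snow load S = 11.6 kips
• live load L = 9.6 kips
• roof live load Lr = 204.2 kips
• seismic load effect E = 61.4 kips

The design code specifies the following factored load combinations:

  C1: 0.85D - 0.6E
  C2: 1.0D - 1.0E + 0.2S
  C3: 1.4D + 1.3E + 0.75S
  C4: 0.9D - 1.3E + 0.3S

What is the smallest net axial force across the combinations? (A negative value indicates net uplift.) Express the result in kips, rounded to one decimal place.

C1: 0.85(386.8) - 0.6(61.4) = 291.9
C2: 1.0(386.8) - 1.0(61.4) + 0.2(11.6) = 327.7
C3: 1.4(386.8) + 1.3(61.4) + 0.75(11.6) = 630.0
C4: 0.9(386.8) - 1.3(61.4) + 0.3(11.6) = 271.8
Combination 4 gives the minimum: 271.8 kips.

271.8 kips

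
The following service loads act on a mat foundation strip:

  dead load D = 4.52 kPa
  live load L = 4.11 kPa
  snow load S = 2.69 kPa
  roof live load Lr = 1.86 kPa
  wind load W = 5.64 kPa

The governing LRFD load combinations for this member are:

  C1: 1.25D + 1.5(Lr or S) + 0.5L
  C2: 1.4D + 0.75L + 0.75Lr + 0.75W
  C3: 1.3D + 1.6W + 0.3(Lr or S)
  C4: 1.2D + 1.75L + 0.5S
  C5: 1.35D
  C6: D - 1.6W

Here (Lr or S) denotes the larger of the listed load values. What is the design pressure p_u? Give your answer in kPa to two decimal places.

(Lr or S) → S = 2.69 kPa.
C1: 1.25(4.52) + 1.5(2.69) + 0.5(4.11) = 11.74
C2: 1.4(4.52) + 0.75(4.11) + 0.75(1.86) + 0.75(5.64) = 15.04
C3: 1.3(4.52) + 1.6(5.64) + 0.3(2.69) = 15.71
C4: 1.2(4.52) + 1.75(4.11) + 0.5(2.69) = 13.96
C5: 1.35(4.52) = 6.10
C6: 1.0(4.52) - 1.6(5.64) = -4.50
The controlling combination is 3, giving 15.71 kPa.

15.71 kPa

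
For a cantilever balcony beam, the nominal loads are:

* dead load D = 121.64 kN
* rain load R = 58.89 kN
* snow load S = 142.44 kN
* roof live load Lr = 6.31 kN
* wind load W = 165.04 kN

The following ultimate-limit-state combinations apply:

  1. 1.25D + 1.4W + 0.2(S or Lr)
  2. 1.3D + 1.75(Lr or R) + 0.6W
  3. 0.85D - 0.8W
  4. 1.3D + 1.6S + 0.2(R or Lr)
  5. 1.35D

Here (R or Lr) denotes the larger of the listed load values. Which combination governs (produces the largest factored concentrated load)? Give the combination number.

(S or Lr) → S = 142.44 kN; (Lr or R) → R = 58.89 kN; (R or Lr) → R = 58.89 kN.
1. 1.25(121.64) + 1.4(165.04) + 0.2(142.44) = 411.59
2. 1.3(121.64) + 1.75(58.89) + 0.6(165.04) = 158.13 + 103.06 + 99.02 = 360.21
3. 0.85(121.64) - 0.8(165.04) = 103.39 - 132.03 = -28.64
4. 1.3(121.64) + 1.6(142.44) + 0.2(58.89) = 158.13 + 227.90 + 11.78 = 397.81
5. 1.35(121.64) = 164.21
The largest value is 411.59 kN from combination 1.

Combination 1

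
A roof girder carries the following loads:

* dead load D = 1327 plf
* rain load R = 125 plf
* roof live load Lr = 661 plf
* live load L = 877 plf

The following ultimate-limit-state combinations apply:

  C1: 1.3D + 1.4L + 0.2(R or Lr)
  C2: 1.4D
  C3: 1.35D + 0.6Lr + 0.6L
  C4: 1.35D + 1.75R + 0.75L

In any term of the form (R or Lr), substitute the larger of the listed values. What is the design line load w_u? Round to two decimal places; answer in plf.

(R or Lr) → Lr = 661 plf.
C1: 1.3(1327) + 1.4(877) + 0.2(661) = 3085.10
C2: 1.4(1327) = 1857.80
C3: 1.35(1327) + 0.6(661) + 0.6(877) = 2714.25
C4: 1.35(1327) + 1.75(125) + 0.75(877) = 2667.95
Combination 1 governs: w_u = 3085.10 plf.

3085.10 plf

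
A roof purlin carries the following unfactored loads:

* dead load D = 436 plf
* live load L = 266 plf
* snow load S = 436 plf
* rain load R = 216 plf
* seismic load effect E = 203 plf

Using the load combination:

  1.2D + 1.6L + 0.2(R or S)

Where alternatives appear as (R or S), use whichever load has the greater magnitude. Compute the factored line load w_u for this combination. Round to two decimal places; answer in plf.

1036.00 plf

(R or S) → S = 436 plf.
1.2(436) + 1.6(266) + 0.2(436) = 523.20 + 425.60 + 87.20 = 1036.00
w_u = 1036.00 plf.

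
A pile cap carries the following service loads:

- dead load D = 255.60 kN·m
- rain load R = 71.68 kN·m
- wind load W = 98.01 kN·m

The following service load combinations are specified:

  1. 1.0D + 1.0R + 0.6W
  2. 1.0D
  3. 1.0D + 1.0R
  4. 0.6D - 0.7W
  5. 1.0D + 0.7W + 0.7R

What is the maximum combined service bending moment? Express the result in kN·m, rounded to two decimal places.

1. 1.0(255.60) + 1.0(71.68) + 0.6(98.01) = 255.60 + 71.68 + 58.81 = 386.09
2. 1.0(255.60) = 255.60
3. 1.0(255.60) + 1.0(71.68) = 255.60 + 71.68 = 327.28
4. 0.6(255.60) - 0.7(98.01) = 153.36 - 68.61 = 84.75
5. 1.0(255.60) + 0.7(98.01) + 0.7(71.68) = 374.38
Maximum is from combination 1.

386.09 kN·m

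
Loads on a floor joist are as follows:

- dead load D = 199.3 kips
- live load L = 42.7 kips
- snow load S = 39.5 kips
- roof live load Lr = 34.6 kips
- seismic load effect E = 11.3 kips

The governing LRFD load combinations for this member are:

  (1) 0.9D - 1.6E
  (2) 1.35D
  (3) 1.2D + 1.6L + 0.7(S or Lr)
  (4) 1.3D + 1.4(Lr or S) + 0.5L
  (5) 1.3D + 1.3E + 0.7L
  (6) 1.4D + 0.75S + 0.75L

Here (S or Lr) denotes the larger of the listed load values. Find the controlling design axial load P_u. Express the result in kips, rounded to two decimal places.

(S or Lr) → S = 39.5 kips; (Lr or S) → S = 39.5 kips.
(1) 0.9(199.3) - 1.6(11.3) = 179.37 - 18.08 = 161.29
(2) 1.35(199.3) = 269.06
(3) 1.2(199.3) + 1.6(42.7) + 0.7(39.5) = 239.16 + 68.32 + 27.65 = 335.13
(4) 1.3(199.3) + 1.4(39.5) + 0.5(42.7) = 259.09 + 55.30 + 21.35 = 335.74
(5) 1.3(199.3) + 1.3(11.3) + 0.7(42.7) = 259.09 + 14.69 + 29.89 = 303.67
(6) 1.4(199.3) + 0.75(39.5) + 0.75(42.7) = 340.67
The controlling combination is 6, giving 340.67 kips.

340.67 kips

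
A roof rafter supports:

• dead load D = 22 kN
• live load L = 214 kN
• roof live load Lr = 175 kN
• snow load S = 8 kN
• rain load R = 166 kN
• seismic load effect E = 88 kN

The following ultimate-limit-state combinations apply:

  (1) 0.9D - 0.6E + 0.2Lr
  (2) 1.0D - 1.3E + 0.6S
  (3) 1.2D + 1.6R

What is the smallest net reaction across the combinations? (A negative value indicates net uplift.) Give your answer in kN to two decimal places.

-87.60 kN

(1) 0.9(22) - 0.6(88) + 0.2(175) = 19.80 - 52.80 + 35.00 = 2.00
(2) 1.0(22) - 1.3(88) + 0.6(8) = 22.00 - 114.40 + 4.80 = -87.60
(3) 1.2(22) + 1.6(166) = 26.40 + 265.60 = 292.00
Combination 2 gives the minimum: -87.60 kN.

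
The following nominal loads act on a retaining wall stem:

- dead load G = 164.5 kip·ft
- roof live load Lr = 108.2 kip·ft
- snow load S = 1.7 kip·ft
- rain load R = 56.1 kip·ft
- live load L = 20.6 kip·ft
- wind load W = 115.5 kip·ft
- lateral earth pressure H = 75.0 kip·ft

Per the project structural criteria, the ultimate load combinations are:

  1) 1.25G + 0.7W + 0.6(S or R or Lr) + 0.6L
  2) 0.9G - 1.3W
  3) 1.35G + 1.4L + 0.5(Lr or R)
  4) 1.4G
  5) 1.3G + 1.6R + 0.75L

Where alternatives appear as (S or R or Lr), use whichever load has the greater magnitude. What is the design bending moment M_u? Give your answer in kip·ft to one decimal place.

363.8 kip·ft

(S or R or Lr) → Lr = 108.2 kip·ft; (Lr or R) → Lr = 108.2 kip·ft.
1) 1.25(164.5) + 0.7(115.5) + 0.6(108.2) + 0.6(20.6) = 205.6 + 80.9 + 64.9 + 12.4 = 363.8
2) 0.9(164.5) - 1.3(115.5) = 148.1 - 150.2 = -2.1
3) 1.35(164.5) + 1.4(20.6) + 0.5(108.2) = 222.1 + 28.8 + 54.1 = 305.0
4) 1.4(164.5) = 230.3
5) 1.3(164.5) + 1.6(56.1) + 0.75(20.6) = 319.1
The controlling combination is 1, giving 363.8 kip·ft.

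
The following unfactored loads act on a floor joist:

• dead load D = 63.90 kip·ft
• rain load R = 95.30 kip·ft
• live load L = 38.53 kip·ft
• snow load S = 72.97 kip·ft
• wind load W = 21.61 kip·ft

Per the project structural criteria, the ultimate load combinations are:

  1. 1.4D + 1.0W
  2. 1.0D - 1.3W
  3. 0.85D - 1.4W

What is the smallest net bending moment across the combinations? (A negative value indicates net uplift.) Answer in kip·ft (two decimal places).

1. 1.4(63.90) + 1.0(21.61) = 89.46 + 21.61 = 111.07
2. 1.0(63.90) - 1.3(21.61) = 63.90 - 28.09 = 35.81
3. 0.85(63.90) - 1.4(21.61) = 24.06
Combination 3 gives the minimum: 24.06 kip·ft.

24.06 kip·ft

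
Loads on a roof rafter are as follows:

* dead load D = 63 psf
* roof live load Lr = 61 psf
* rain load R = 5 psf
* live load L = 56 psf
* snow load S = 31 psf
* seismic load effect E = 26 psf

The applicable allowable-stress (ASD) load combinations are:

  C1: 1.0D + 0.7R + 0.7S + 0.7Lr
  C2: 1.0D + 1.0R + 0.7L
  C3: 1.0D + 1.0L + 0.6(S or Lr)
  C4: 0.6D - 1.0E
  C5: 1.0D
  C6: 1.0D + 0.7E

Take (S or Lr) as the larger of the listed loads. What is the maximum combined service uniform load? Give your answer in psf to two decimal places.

155.60 psf

(S or Lr) → Lr = 61 psf.
C1: 1.0(63) + 0.7(5) + 0.7(31) + 0.7(61) = 63.00 + 3.50 + 21.70 + 42.70 = 130.90
C2: 1.0(63) + 1.0(5) + 0.7(56) = 63.00 + 5.00 + 39.20 = 107.20
C3: 1.0(63) + 1.0(56) + 0.6(61) = 63.00 + 56.00 + 36.60 = 155.60
C4: 0.6(63) - 1.0(26) = 37.80 - 26.00 = 11.80
C5: 1.0(63) = 63.00
C6: 1.0(63) + 0.7(26) = 63.00 + 18.20 = 81.20
Combination 3 governs: q = 155.60 psf.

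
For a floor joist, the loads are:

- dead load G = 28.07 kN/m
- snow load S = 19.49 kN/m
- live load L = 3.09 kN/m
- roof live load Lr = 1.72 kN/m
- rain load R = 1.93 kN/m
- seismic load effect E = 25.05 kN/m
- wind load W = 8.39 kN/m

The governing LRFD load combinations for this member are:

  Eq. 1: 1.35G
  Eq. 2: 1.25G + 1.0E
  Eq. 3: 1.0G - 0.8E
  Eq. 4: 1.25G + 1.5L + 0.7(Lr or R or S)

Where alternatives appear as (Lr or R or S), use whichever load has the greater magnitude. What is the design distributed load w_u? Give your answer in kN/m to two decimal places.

60.14 kN/m

(Lr or R or S) → S = 19.49 kN/m.
Eq. 1: 1.35(28.07) = 37.89
Eq. 2: 1.25(28.07) + 1.0(25.05) = 35.09 + 25.05 = 60.14
Eq. 3: 1.0(28.07) - 0.8(25.05) = 28.07 - 20.04 = 8.03
Eq. 4: 1.25(28.07) + 1.5(3.09) + 0.7(19.49) = 35.09 + 4.64 + 13.64 = 53.37
Combination 2 governs: w_u = 60.14 kN/m.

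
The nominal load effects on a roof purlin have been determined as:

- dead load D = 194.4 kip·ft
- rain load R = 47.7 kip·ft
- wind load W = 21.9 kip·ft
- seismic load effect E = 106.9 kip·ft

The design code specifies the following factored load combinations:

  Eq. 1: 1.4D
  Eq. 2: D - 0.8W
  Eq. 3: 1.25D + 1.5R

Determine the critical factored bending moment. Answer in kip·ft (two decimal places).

Eq. 1: 1.4(194.4) = 272.16
Eq. 2: 1.0(194.4) - 0.8(21.9) = 194.40 - 17.52 = 176.88
Eq. 3: 1.25(194.4) + 1.5(47.7) = 243.00 + 71.55 = 314.55
Combination 3 governs: M_u = 314.55 kip·ft.

314.55 kip·ft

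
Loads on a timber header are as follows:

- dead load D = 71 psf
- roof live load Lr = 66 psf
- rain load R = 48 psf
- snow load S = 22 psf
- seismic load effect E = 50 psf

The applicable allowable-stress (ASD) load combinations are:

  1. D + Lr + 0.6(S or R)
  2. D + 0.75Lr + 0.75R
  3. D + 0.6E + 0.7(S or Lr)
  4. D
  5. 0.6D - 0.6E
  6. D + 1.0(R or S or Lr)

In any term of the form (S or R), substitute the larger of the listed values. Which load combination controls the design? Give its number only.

(S or R) → R = 48 psf; (S or Lr) → Lr = 66 psf; (R or S or Lr) → Lr = 66 psf.
1. 1.0(71) + 1.0(66) + 0.6(48) = 71.0 + 66.0 + 28.8 = 165.8
2. 1.0(71) + 0.75(66) + 0.75(48) = 71.0 + 49.5 + 36.0 = 156.5
3. 1.0(71) + 0.6(50) + 0.7(66) = 71.0 + 30.0 + 46.2 = 147.2
4. 1.0(71) = 71.0
5. 0.6(71) - 0.6(50) = 42.6 - 30.0 = 12.6
6. 1.0(71) + 1.0(66) = 71.0 + 66.0 = 137.0
The largest value is 165.8 psf from combination 1.

Combination 1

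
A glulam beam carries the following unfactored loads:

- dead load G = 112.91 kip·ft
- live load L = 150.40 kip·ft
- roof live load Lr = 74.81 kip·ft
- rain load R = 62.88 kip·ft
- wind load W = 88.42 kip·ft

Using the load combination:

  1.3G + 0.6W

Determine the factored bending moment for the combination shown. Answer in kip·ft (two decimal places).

199.84 kip·ft

1.3(112.91) + 0.6(88.42) = 199.84
M_u = 199.84 kip·ft.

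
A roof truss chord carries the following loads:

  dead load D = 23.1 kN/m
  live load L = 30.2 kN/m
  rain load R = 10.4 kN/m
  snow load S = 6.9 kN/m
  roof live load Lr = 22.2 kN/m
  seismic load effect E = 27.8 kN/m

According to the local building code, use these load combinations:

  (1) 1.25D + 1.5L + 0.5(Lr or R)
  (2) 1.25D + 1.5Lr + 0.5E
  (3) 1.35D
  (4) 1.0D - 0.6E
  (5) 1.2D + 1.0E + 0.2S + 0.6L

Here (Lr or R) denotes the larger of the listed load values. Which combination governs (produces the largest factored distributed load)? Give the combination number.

(Lr or R) → Lr = 22.2 kN/m.
(1) 1.25(23.1) + 1.5(30.2) + 0.5(22.2) = 28.88 + 45.30 + 11.10 = 85.28
(2) 1.25(23.1) + 1.5(22.2) + 0.5(27.8) = 28.88 + 33.30 + 13.90 = 76.08
(3) 1.35(23.1) = 31.19
(4) 1.0(23.1) - 0.6(27.8) = 23.10 - 16.68 = 6.42
(5) 1.2(23.1) + 1.0(27.8) + 0.2(6.9) + 0.6(30.2) = 27.72 + 27.80 + 1.38 + 18.12 = 75.02
The largest value is 85.28 kN/m from combination 1.

Combination 1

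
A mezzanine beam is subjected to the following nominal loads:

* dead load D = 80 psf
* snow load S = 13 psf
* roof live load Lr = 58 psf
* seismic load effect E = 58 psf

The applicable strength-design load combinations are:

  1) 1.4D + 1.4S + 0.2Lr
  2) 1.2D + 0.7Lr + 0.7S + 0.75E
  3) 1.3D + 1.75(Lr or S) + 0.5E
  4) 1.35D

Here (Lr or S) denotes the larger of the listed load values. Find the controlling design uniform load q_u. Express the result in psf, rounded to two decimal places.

234.50 psf

(Lr or S) → Lr = 58 psf.
1) 1.4(80) + 1.4(13) + 0.2(58) = 112.00 + 18.20 + 11.60 = 141.80
2) 1.2(80) + 0.7(58) + 0.7(13) + 0.75(58) = 96.00 + 40.60 + 9.10 + 43.50 = 189.20
3) 1.3(80) + 1.75(58) + 0.5(58) = 104.00 + 101.50 + 29.00 = 234.50
4) 1.35(80) = 108.00
Combination 3 governs: q_u = 234.50 psf.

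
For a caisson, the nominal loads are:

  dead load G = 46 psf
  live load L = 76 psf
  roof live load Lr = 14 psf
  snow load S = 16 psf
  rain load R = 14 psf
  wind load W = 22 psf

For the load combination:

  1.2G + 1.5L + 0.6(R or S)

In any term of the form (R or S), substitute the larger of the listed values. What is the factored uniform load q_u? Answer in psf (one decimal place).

178.8 psf

(R or S) → S = 16 psf.
1.2(46) + 1.5(76) + 0.6(16) = 55.2 + 114.0 + 9.6 = 178.8
q_u = 178.8 psf.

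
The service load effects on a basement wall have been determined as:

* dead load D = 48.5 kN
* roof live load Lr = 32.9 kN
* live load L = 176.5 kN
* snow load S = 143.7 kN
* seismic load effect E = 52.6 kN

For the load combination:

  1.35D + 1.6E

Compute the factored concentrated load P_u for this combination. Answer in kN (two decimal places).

149.64 kN

1.35(48.5) + 1.6(52.6) = 65.48 + 84.16 = 149.64
P_u = 149.64 kN.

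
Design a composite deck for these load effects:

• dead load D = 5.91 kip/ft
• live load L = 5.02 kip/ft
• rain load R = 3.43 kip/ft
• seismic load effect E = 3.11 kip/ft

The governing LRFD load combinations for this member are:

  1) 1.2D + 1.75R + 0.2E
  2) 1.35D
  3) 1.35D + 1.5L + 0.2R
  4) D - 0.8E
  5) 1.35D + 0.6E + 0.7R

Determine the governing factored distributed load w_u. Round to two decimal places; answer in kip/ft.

16.19 kip/ft

1) 1.2(5.91) + 1.75(3.43) + 0.2(3.11) = 13.72
2) 1.35(5.91) = 7.98
3) 1.35(5.91) + 1.5(5.02) + 0.2(3.43) = 16.19
4) 1.0(5.91) - 0.8(3.11) = 5.91 - 2.49 = 3.42
5) 1.35(5.91) + 0.6(3.11) + 0.7(3.43) = 7.98 + 1.87 + 2.40 = 12.25
Combination 3 governs: w_u = 16.19 kip/ft.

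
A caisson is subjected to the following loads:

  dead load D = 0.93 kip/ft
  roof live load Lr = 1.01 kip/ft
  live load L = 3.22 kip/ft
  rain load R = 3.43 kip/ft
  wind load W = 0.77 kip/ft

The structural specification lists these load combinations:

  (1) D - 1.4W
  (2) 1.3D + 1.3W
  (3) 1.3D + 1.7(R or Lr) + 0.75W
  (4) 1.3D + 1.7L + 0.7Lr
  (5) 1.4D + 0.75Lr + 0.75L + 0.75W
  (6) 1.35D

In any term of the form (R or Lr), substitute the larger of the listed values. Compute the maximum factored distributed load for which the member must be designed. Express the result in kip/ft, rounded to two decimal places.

7.62 kip/ft

(R or Lr) → R = 3.43 kip/ft.
(1) 1.0(0.93) - 1.4(0.77) = 0.93 - 1.08 = -0.15
(2) 1.3(0.93) + 1.3(0.77) = 1.21 + 1.00 = 2.21
(3) 1.3(0.93) + 1.7(3.43) + 0.75(0.77) = 1.21 + 5.83 + 0.58 = 7.62
(4) 1.3(0.93) + 1.7(3.22) + 0.7(1.01) = 1.21 + 5.47 + 0.71 = 7.39
(5) 1.4(0.93) + 0.75(1.01) + 0.75(3.22) + 0.75(0.77) = 5.05
(6) 1.35(0.93) = 1.26
Combination 3 governs: w_u = 7.62 kip/ft.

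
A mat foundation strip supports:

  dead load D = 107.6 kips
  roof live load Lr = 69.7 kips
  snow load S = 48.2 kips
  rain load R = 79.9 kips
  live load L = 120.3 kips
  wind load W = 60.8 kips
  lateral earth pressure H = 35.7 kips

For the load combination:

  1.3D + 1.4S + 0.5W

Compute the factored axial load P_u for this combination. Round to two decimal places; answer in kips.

237.76 kips

1.3(107.6) + 1.4(48.2) + 0.5(60.8) = 139.88 + 67.48 + 30.40 = 237.76
P_u = 237.76 kips.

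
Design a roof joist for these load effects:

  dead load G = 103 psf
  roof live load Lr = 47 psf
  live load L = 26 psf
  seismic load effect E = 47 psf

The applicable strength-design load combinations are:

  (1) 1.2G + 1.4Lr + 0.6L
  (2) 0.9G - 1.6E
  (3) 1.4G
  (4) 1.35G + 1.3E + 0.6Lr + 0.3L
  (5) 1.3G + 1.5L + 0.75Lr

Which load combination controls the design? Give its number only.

Combination 4

(1) 1.2(103) + 1.4(47) + 0.6(26) = 205.0
(2) 0.9(103) - 1.6(47) = 17.5
(3) 1.4(103) = 144.2
(4) 1.35(103) + 1.3(47) + 0.6(47) + 0.3(26) = 236.2
(5) 1.3(103) + 1.5(26) + 0.75(47) = 208.2
The largest value is 236.2 psf from combination 4.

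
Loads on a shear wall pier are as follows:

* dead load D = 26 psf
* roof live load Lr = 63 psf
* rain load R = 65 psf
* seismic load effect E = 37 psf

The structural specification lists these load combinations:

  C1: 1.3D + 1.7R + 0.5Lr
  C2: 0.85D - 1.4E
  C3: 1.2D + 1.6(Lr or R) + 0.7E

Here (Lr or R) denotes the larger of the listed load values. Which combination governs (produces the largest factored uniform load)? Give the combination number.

(Lr or R) → R = 65 psf.
C1: 1.3(26) + 1.7(65) + 0.5(63) = 33.8 + 110.5 + 31.5 = 175.8
C2: 0.85(26) - 1.4(37) = 22.1 - 51.8 = -29.7
C3: 1.2(26) + 1.6(65) + 0.7(37) = 31.2 + 104.0 + 25.9 = 161.1
The largest value is 175.8 psf from combination 1.

Combination 1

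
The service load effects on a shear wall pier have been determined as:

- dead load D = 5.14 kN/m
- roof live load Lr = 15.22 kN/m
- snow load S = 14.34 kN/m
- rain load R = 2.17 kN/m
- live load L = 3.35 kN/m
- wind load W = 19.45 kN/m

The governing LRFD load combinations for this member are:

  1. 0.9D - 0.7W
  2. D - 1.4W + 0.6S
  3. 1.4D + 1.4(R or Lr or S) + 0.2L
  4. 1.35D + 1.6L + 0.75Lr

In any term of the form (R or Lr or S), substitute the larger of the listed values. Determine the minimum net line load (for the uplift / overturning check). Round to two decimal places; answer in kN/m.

-13.49 kN/m

(R or Lr or S) → Lr = 15.22 kN/m.
1. 0.9(5.14) - 0.7(19.45) = 4.63 - 13.62 = -8.99
2. 1.0(5.14) - 1.4(19.45) + 0.6(14.34) = 5.14 - 27.23 + 8.60 = -13.49
3. 1.4(5.14) + 1.4(15.22) + 0.2(3.35) = 29.17
4. 1.35(5.14) + 1.6(3.35) + 0.75(15.22) = 23.71
Combination 2 gives the minimum: -13.49 kN/m.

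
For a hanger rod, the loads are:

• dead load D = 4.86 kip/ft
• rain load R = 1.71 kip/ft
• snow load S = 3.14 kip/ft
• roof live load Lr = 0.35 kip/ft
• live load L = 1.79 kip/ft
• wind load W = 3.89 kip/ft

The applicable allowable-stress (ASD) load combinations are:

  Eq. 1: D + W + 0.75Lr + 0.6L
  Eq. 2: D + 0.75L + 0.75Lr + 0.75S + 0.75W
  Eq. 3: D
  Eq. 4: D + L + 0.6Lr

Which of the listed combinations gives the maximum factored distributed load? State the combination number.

Combination 2

Eq. 1: 1.0(4.86) + 1.0(3.89) + 0.75(0.35) + 0.6(1.79) = 10.09
Eq. 2: 1.0(4.86) + 0.75(1.79) + 0.75(0.35) + 0.75(3.14) + 0.75(3.89) = 11.74
Eq. 3: 1.0(4.86) = 4.86
Eq. 4: 1.0(4.86) + 1.0(1.79) + 0.6(0.35) = 6.86
The largest value is 11.74 kip/ft from combination 2.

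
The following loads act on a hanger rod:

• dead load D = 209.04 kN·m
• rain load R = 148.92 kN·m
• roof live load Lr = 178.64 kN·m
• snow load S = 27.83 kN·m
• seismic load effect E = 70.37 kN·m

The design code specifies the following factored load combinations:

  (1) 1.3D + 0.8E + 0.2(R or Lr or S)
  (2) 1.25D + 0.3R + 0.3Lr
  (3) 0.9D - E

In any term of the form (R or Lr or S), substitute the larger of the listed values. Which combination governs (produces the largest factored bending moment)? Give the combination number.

(R or Lr or S) → Lr = 178.64 kN·m.
(1) 1.3(209.04) + 0.8(70.37) + 0.2(178.64) = 271.75 + 56.30 + 35.73 = 363.78
(2) 1.25(209.04) + 0.3(148.92) + 0.3(178.64) = 261.30 + 44.68 + 53.59 = 359.57
(3) 0.9(209.04) - 1.0(70.37) = 188.14 - 70.37 = 117.77
The largest value is 363.78 kN·m from combination 1.

Combination 1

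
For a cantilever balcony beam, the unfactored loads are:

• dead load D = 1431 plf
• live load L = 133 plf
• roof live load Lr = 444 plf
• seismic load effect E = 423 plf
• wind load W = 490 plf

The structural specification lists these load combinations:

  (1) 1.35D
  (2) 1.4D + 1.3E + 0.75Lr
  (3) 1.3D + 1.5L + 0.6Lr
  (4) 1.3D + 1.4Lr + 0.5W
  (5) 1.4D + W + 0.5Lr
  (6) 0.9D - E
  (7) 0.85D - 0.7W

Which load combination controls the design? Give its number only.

(1) 1.35(1431) = 1931.9
(2) 1.4(1431) + 1.3(423) + 0.75(444) = 2003.4 + 549.9 + 333.0 = 2886.3
(3) 1.3(1431) + 1.5(133) + 0.6(444) = 1860.3 + 199.5 + 266.4 = 2326.2
(4) 1.3(1431) + 1.4(444) + 0.5(490) = 1860.3 + 621.6 + 245.0 = 2726.9
(5) 1.4(1431) + 1.0(490) + 0.5(444) = 2003.4 + 490.0 + 222.0 = 2715.4
(6) 0.9(1431) - 1.0(423) = 1287.9 - 423.0 = 864.9
(7) 0.85(1431) - 0.7(490) = 1216.4 - 343.0 = 873.4
The largest value is 2886.3 plf from combination 2.

Combination 2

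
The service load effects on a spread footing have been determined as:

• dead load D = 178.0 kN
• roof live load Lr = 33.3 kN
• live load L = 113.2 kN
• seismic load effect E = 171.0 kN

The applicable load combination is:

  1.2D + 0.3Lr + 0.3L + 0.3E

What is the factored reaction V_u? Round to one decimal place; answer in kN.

1.2(178.0) + 0.3(33.3) + 0.3(113.2) + 0.3(171.0) = 308.9
V_u = 308.9 kN.

308.9 kN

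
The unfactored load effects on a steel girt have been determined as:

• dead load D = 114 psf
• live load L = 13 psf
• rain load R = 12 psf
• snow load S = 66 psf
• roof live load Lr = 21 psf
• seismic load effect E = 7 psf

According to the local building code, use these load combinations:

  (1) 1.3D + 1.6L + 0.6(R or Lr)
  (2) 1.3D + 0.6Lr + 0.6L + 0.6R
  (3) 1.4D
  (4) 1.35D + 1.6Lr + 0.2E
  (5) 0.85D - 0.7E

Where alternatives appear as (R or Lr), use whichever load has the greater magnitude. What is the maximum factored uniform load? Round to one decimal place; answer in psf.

188.9 psf

(R or Lr) → Lr = 21 psf.
(1) 1.3(114) + 1.6(13) + 0.6(21) = 148.2 + 20.8 + 12.6 = 181.6
(2) 1.3(114) + 0.6(21) + 0.6(13) + 0.6(12) = 148.2 + 12.6 + 7.8 + 7.2 = 175.8
(3) 1.4(114) = 159.6
(4) 1.35(114) + 1.6(21) + 0.2(7) = 153.9 + 33.6 + 1.4 = 188.9
(5) 0.85(114) - 0.7(7) = 96.9 - 4.9 = 92.0
Maximum is from combination 4.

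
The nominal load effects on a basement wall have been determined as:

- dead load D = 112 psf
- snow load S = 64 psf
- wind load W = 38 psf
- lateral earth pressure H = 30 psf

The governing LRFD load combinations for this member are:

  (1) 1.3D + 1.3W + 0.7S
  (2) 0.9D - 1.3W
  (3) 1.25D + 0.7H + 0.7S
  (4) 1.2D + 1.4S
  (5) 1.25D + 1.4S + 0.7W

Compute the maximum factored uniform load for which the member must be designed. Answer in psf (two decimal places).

256.20 psf

(1) 1.3(112) + 1.3(38) + 0.7(64) = 239.80
(2) 0.9(112) - 1.3(38) = 51.40
(3) 1.25(112) + 0.7(30) + 0.7(64) = 205.80
(4) 1.2(112) + 1.4(64) = 224.00
(5) 1.25(112) + 1.4(64) + 0.7(38) = 256.20
Combination 5 governs: q_u = 256.20 psf.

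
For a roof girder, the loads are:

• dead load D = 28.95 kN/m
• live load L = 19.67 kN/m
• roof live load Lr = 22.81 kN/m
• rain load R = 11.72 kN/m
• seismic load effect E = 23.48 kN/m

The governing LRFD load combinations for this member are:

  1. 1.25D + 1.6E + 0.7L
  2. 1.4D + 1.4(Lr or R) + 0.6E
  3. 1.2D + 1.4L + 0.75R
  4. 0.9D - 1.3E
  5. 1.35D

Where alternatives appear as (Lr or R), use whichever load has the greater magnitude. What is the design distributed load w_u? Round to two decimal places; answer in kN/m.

(Lr or R) → Lr = 22.81 kN/m.
1. 1.25(28.95) + 1.6(23.48) + 0.7(19.67) = 87.52
2. 1.4(28.95) + 1.4(22.81) + 0.6(23.48) = 40.53 + 31.93 + 14.09 = 86.55
3. 1.2(28.95) + 1.4(19.67) + 0.75(11.72) = 34.74 + 27.54 + 8.79 = 71.07
4. 0.9(28.95) - 1.3(23.48) = -4.47
5. 1.35(28.95) = 39.08
Combination 1 governs: w_u = 87.52 kN/m.

87.52 kN/m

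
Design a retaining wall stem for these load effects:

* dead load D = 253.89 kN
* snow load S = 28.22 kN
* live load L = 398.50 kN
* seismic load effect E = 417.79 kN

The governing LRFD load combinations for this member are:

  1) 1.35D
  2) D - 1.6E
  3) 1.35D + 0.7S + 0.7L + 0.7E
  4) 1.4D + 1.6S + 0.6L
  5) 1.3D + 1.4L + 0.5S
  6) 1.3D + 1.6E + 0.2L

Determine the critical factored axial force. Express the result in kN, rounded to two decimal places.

1078.22 kN

1) 1.35(253.89) = 342.75
2) 1.0(253.89) - 1.6(417.79) = 253.89 - 668.46 = -414.57
3) 1.35(253.89) + 0.7(28.22) + 0.7(398.50) + 0.7(417.79) = 933.91
4) 1.4(253.89) + 1.6(28.22) + 0.6(398.50) = 355.45 + 45.15 + 239.10 = 639.70
5) 1.3(253.89) + 1.4(398.50) + 0.5(28.22) = 330.06 + 557.90 + 14.11 = 902.07
6) 1.3(253.89) + 1.6(417.79) + 0.2(398.50) = 330.06 + 668.46 + 79.70 = 1078.22
Combination 6 governs: N_u = 1078.22 kN.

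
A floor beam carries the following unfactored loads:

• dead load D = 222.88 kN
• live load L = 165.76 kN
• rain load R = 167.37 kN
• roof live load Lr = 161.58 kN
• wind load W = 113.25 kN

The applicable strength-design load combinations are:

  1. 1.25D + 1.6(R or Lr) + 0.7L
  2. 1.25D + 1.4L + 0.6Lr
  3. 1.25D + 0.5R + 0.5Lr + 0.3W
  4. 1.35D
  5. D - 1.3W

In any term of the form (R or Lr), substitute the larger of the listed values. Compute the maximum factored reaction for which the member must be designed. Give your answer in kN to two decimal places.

(R or Lr) → R = 167.37 kN.
1. 1.25(222.88) + 1.6(167.37) + 0.7(165.76) = 662.42
2. 1.25(222.88) + 1.4(165.76) + 0.6(161.58) = 607.61
3. 1.25(222.88) + 0.5(167.37) + 0.5(161.58) + 0.3(113.25) = 477.05
4. 1.35(222.88) = 300.89
5. 1.0(222.88) - 1.3(113.25) = 75.66
Maximum is from combination 1.

662.42 kN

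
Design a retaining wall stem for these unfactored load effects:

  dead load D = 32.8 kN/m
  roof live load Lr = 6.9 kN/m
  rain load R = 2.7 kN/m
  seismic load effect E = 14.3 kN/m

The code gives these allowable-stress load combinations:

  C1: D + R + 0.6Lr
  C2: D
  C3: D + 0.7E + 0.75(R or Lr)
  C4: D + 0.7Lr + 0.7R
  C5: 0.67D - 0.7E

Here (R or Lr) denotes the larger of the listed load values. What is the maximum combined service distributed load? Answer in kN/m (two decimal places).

(R or Lr) → Lr = 6.9 kN/m.
C1: 1.0(32.8) + 1.0(2.7) + 0.6(6.9) = 32.80 + 2.70 + 4.14 = 39.64
C2: 1.0(32.8) = 32.80
C3: 1.0(32.8) + 0.7(14.3) + 0.75(6.9) = 32.80 + 10.01 + 5.18 = 47.99
C4: 1.0(32.8) + 0.7(6.9) + 0.7(2.7) = 32.80 + 4.83 + 1.89 = 39.52
C5: 0.67(32.8) - 0.7(14.3) = 21.98 - 10.01 = 11.97
Maximum is from combination 3.

47.99 kN/m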